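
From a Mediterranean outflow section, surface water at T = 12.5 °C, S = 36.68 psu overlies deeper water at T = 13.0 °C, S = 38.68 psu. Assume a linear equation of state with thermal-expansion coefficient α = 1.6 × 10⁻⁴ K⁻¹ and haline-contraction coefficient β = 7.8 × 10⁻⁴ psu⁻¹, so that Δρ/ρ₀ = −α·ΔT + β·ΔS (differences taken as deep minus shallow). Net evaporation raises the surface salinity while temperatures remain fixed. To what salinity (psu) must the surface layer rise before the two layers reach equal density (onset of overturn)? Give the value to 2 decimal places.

38.58 psu

Neutral buoyancy requires −α(T_deep − T_surf) + β(S_deep − S_surf′) = 0.
S_surf′ = S_deep − (α/β)·ΔT = 38.68 − (1.6 × 10⁻⁴/7.8 × 10⁻⁴)·(+0.5) = 38.5774 psu.
Increase required: 38.5774 − 36.68 = 1.8974 psu.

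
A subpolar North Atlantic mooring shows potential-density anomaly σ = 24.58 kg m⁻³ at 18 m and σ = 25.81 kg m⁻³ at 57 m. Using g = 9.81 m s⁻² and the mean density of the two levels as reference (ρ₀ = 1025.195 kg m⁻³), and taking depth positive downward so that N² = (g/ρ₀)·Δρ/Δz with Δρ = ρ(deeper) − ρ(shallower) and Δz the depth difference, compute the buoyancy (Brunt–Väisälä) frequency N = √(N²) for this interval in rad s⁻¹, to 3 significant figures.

0.0174 rad s⁻¹

Δρ = 1025.81 − 1024.58 = 1.23 kg m⁻³ over Δz = 57 − 18 = 39 m.
N² = (9.81/1025.195) × (1.23/39) = 3.0179 × 10⁻⁴ s⁻².
N = √(3.0179 × 10⁻⁴) = 0.017372 rad s⁻¹ ≈ 0.0174 rad s⁻¹.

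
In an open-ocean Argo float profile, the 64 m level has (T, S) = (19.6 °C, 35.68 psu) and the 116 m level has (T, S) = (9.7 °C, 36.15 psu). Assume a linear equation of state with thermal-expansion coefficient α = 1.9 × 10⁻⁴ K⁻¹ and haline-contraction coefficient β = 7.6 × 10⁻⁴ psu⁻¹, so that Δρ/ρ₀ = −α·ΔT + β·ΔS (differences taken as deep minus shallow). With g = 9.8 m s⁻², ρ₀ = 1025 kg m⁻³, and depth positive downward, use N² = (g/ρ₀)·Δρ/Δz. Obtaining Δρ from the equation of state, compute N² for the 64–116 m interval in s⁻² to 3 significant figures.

4.22 × 10⁻⁴ s⁻²

ΔT = -9.9 K, ΔS = +0.47 psu (deep − shallow).
Δρ/ρ₀ = −αΔT + βΔS = 1.881 × 10⁻³ + 3.572 × 10⁻⁴ = 2.2382 × 10⁻³, so Δρ ≈ 2.294 kg m⁻³.
N² = (g/ρ₀)·Δρ/Δz = g·(Δρ/ρ₀)/Δz = 9.8 × 2.2382 × 10⁻³ / 52 = 4.2181 × 10⁻⁴ s⁻² ≈ 4.22 × 10⁻⁴ s⁻².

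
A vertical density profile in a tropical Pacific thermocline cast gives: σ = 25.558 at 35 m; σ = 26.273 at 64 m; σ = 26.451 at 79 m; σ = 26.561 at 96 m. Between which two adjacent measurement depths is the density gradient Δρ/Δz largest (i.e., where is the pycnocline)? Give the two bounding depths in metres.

Compute the density gradient over each adjacent pair:
  35–64 m: Δρ/Δz = 0.715/29 = 0.025 kg m⁻⁴
  64–79 m: Δρ/Δz = 0.178/15 = 0.012 kg m⁻⁴
  79–96 m: Δρ/Δz = 0.110/17 = 6.5 × 10⁻³ kg m⁻⁴
The largest gradient is in the 35–64 m interval — the pycnocline.

35–64 m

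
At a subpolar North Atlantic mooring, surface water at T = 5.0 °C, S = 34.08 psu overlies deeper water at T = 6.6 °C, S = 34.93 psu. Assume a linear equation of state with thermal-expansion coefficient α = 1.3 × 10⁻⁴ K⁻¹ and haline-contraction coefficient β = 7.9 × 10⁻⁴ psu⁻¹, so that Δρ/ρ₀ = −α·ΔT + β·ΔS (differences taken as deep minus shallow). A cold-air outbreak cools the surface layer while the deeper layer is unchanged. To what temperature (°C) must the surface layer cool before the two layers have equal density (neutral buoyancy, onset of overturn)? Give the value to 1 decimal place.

1.4 °C

Neutral buoyancy requires Δρ = 0, i.e. −α(T_deep − T_surf′) + β(S_deep − S_surf) = 0.
T_surf′ = T_deep − (β/α)·ΔS = 6.6 − (7.9 × 10⁻⁴/1.3 × 10⁻⁴)·(+0.85) = 1.435 °C.
Cooling required: 5.0 − (1.435) = 3.565 °C.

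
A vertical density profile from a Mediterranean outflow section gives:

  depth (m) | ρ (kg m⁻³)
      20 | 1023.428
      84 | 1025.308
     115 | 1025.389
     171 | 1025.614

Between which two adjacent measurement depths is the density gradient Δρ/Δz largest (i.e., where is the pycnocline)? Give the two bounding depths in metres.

20–84 m

Compute the density gradient over each adjacent pair:
  20–84 m: Δρ/Δz = 1.880/64 = 0.029 kg m⁻⁴
  84–115 m: Δρ/Δz = 0.081/31 = 2.6 × 10⁻³ kg m⁻⁴
  115–171 m: Δρ/Δz = 0.225/56 = 4.0 × 10⁻³ kg m⁻⁴
The largest gradient is in the 20–84 m interval — the pycnocline.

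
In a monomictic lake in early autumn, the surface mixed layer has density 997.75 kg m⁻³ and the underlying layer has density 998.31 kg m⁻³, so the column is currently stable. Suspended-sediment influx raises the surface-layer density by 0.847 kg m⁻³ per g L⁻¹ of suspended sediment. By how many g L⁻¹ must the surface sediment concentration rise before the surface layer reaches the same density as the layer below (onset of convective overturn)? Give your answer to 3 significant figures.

Density deficit of the surface layer: 998.31 − 997.75 = 0.56 kg m⁻³.
Required change = 0.56 / 0.847 = 0.661 g L⁻¹.

0.661 g L⁻¹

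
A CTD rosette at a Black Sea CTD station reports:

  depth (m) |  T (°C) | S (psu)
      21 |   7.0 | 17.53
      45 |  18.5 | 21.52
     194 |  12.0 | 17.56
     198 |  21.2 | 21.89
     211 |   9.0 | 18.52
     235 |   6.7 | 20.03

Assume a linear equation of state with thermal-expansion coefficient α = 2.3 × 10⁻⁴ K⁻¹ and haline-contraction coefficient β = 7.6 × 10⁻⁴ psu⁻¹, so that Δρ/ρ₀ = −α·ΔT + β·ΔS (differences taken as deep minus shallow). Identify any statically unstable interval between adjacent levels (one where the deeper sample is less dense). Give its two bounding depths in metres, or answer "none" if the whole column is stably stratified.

Evaluate Δρ/ρ₀ = −αΔT + βΔS across each adjacent pair:
  21–45 m: −αΔT+βΔS = −(2.3 × 10⁻⁴)(+11.5)+(7.6 × 10⁻⁴)(+3.99) = 3.9 × 10⁻⁴ → stable
  45–194 m: −αΔT+βΔS = −(2.3 × 10⁻⁴)(-6.5)+(7.6 × 10⁻⁴)(-3.96) = -1.5 × 10⁻³ → UNSTABLE
  194–198 m: −αΔT+βΔS = −(2.3 × 10⁻⁴)(+9.2)+(7.6 × 10⁻⁴)(+4.33) = 1.2 × 10⁻³ → stable
  198–211 m: −αΔT+βΔS = −(2.3 × 10⁻⁴)(-12.2)+(7.6 × 10⁻⁴)(-3.37) = 2.4 × 10⁻⁴ → stable
  211–235 m: −αΔT+βΔS = −(2.3 × 10⁻⁴)(-2.3)+(7.6 × 10⁻⁴)(+1.51) = 1.7 × 10⁻³ → stable
The 45–194 m interval has Δρ < 0: lighter water underlies denser water.

45–194 m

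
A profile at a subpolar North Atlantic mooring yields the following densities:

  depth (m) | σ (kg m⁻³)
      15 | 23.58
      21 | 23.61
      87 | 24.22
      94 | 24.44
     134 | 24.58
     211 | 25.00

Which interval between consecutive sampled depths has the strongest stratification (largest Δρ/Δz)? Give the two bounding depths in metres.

Compute the density gradient over each adjacent pair:
  15–21 m: Δρ/Δz = 0.03/6 = 5.0 × 10⁻³ kg m⁻⁴
  21–87 m: Δρ/Δz = 0.61/66 = 9.2 × 10⁻³ kg m⁻⁴
  87–94 m: Δρ/Δz = 0.22/7 = 0.031 kg m⁻⁴
  94–134 m: Δρ/Δz = 0.14/40 = 3.5 × 10⁻³ kg m⁻⁴
  134–211 m: Δρ/Δz = 0.42/77 = 5.5 × 10⁻³ kg m⁻⁴
The largest gradient is in the 87–94 m interval — the pycnocline.

87–94 m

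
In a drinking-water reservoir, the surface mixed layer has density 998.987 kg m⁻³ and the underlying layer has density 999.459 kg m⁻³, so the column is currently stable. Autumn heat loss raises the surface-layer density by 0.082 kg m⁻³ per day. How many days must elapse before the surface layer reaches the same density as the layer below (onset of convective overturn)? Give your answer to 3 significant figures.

5.76 days

Density deficit of the surface layer: 999.459 − 998.987 = 0.472 kg m⁻³.
Required change = 0.472 / 0.082 = 5.76 days.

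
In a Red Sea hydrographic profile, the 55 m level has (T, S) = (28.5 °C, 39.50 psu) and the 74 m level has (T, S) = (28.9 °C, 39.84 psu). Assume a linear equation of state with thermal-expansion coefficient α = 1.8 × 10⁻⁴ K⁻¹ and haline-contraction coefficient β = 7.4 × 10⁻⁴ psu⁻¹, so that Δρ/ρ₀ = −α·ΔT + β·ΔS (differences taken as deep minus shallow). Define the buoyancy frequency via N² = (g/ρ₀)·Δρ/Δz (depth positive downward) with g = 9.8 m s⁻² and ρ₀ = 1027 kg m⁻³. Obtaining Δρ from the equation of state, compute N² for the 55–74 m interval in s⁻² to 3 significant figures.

9.26 × 10⁻⁵ s⁻²

ΔT = +0.4 K, ΔS = +0.34 psu (deep − shallow).
Δρ/ρ₀ = −αΔT + βΔS = -7.20 × 10⁻⁵ + 2.516 × 10⁻⁴ = 1.796 × 10⁻⁴, so Δρ ≈ 0.1844 kg m⁻³.
N² = (g/ρ₀)·Δρ/Δz = g·(Δρ/ρ₀)/Δz = 9.8 × 1.796 × 10⁻⁴ / 19 = 9.2636 × 10⁻⁵ s⁻² ≈ 9.26 × 10⁻⁵ s⁻².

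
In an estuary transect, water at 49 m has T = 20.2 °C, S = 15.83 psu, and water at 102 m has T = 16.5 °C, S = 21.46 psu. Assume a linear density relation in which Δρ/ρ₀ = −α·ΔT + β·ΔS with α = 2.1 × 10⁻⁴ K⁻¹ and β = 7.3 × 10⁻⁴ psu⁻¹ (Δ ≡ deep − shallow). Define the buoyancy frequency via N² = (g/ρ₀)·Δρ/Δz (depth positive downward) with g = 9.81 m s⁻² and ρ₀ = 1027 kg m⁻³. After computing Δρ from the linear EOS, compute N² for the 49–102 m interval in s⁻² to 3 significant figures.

9.05 × 10⁻⁴ s⁻²

ΔT = -3.7 K, ΔS = +5.63 psu (deep − shallow).
Δρ/ρ₀ = −αΔT + βΔS = 7.77 × 10⁻⁴ + 4.1099 × 10⁻³ = 4.8869 × 10⁻³, so Δρ ≈ 5.019 kg m⁻³.
N² = (g/ρ₀)·Δρ/Δz = g·(Δρ/ρ₀)/Δz = 9.81 × 4.8869 × 10⁻³ / 53 = 9.0454 × 10⁻⁴ s⁻² ≈ 9.05 × 10⁻⁴ s⁻².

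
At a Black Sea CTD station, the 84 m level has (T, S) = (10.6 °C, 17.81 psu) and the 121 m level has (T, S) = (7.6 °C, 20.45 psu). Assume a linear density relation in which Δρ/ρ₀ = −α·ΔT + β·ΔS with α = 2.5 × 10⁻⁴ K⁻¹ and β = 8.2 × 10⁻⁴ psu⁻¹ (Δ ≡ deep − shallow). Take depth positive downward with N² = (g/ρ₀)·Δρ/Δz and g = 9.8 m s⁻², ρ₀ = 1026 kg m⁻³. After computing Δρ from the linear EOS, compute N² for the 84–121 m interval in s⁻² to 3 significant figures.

7.72 × 10⁻⁴ s⁻²

ΔT = -3.0 K, ΔS = +2.64 psu (deep − shallow).
Δρ/ρ₀ = −αΔT + βΔS = 7.50 × 10⁻⁴ + 2.1648 × 10⁻³ = 2.9148 × 10⁻³, so Δρ ≈ 2.991 kg m⁻³.
N² = (g/ρ₀)·Δρ/Δz = g·(Δρ/ρ₀)/Δz = 9.8 × 2.9148 × 10⁻³ / 37 = 7.7203 × 10⁻⁴ s⁻² ≈ 7.72 × 10⁻⁴ s⁻².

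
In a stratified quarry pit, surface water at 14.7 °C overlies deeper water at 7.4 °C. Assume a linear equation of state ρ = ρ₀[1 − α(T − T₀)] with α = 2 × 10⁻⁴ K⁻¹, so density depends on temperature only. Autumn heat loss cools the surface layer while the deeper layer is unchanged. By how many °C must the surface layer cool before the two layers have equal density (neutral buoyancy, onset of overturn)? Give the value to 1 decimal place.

7.3 °C

With temperature the only control, equal density requires T_surf′ = T_deep.
T_surf′ = 7.4 °C.
Cooling required: 14.7 − 7.4 = 7.3 °C.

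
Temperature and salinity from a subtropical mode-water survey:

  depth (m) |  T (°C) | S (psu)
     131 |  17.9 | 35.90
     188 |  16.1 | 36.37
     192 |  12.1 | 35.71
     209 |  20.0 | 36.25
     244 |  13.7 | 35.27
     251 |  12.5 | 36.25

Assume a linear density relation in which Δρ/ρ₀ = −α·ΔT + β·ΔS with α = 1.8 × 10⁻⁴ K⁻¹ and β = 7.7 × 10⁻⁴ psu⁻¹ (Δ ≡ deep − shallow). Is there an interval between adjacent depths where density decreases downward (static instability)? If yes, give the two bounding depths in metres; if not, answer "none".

Evaluate Δρ/ρ₀ = −αΔT + βΔS across each adjacent pair:
  131–188 m: −αΔT+βΔS = −(1.8 × 10⁻⁴)(-1.8)+(7.7 × 10⁻⁴)(+0.47) = 6.9 × 10⁻⁴ → stable
  188–192 m: −αΔT+βΔS = −(1.8 × 10⁻⁴)(-4.0)+(7.7 × 10⁻⁴)(-0.66) = 2.1 × 10⁻⁴ → stable
  192–209 m: −αΔT+βΔS = −(1.8 × 10⁻⁴)(+7.9)+(7.7 × 10⁻⁴)(+0.54) = -1.0 × 10⁻³ → UNSTABLE
  209–244 m: −αΔT+βΔS = −(1.8 × 10⁻⁴)(-6.3)+(7.7 × 10⁻⁴)(-0.98) = 3.8 × 10⁻⁴ → stable
  244–251 m: −αΔT+βΔS = −(1.8 × 10⁻⁴)(-1.2)+(7.7 × 10⁻⁴)(+0.98) = 9.7 × 10⁻⁴ → stable
The 192–209 m interval has Δρ < 0: lighter water underlies denser water.

192–209 m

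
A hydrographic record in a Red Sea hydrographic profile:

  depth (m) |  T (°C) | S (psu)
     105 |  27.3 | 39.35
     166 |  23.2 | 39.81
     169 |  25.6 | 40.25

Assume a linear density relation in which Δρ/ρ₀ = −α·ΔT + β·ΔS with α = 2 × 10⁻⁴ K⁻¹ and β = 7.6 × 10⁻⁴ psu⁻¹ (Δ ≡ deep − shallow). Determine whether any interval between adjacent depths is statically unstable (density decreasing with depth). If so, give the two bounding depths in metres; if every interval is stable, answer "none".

166–169 m

Evaluate Δρ/ρ₀ = −αΔT + βΔS across each adjacent pair:
  105–166 m: −αΔT+βΔS = −(2 × 10⁻⁴)(-4.1)+(7.6 × 10⁻⁴)(+0.46) = 1.2 × 10⁻³ → stable
  166–169 m: −αΔT+βΔS = −(2 × 10⁻⁴)(+2.4)+(7.6 × 10⁻⁴)(+0.44) = -1.5 × 10⁻⁴ → UNSTABLE
The 166–169 m interval has Δρ < 0: lighter water underlies denser water.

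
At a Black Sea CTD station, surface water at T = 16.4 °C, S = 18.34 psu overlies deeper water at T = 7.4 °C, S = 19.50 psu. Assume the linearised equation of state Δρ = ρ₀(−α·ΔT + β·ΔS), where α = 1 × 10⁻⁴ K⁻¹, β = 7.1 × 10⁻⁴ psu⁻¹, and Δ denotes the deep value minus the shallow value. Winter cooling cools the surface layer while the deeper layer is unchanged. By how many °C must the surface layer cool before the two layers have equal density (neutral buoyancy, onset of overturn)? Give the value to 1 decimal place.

17.2 °C

Neutral buoyancy requires Δρ = 0, i.e. −α(T_deep − T_surf′) + β(S_deep − S_surf) = 0.
T_surf′ = T_deep − (β/α)·ΔS = 7.4 − (7.1 × 10⁻⁴/1 × 10⁻⁴)·(+1.16) = -0.836 °C.
Cooling required: 16.4 − (-0.836) = 17.236 °C.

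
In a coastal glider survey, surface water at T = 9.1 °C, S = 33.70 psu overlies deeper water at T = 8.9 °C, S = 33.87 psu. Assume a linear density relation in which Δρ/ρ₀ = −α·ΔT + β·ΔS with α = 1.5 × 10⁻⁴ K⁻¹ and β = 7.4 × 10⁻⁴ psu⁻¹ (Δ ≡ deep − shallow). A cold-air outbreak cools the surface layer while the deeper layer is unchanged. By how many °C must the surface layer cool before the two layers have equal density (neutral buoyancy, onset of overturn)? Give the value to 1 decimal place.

Neutral buoyancy requires Δρ = 0, i.e. −α(T_deep − T_surf′) + β(S_deep − S_surf) = 0.
T_surf′ = T_deep − (β/α)·ΔS = 8.9 − (7.4 × 10⁻⁴/1.5 × 10⁻⁴)·(+0.17) = 8.061 °C.
Cooling required: 9.1 − (8.061) = 1.039 °C.

1.0 °C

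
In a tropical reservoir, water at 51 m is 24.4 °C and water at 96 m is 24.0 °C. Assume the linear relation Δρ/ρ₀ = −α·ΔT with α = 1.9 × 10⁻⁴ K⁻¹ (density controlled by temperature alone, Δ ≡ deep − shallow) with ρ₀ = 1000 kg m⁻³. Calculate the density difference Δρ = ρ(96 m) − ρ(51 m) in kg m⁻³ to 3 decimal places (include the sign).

+0.076 kg m⁻³

ΔT = -0.4 K, Δρ/ρ₀ = −αΔT = 7.60 × 10⁻⁵.
Δρ = 1000 × (7.60 × 10⁻⁵) = +0.076 kg m⁻³.
Positive Δρ: denser below, stable.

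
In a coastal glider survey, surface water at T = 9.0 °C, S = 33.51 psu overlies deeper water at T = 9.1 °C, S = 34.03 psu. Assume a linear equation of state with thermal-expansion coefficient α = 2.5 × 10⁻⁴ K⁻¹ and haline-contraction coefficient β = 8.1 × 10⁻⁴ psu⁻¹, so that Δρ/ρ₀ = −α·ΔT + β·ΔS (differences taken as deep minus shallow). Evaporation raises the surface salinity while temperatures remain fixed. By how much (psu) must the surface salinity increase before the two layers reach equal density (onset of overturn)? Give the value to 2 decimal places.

0.49 psu

Neutral buoyancy requires −α(T_deep − T_surf) + β(S_deep − S_surf′) = 0.
S_surf′ = S_deep − (α/β)·ΔT = 34.03 − (2.5 × 10⁻⁴/8.1 × 10⁻⁴)·(+0.1) = 33.9991 psu.
Increase required: 33.9991 − 33.51 = 0.4891 psu.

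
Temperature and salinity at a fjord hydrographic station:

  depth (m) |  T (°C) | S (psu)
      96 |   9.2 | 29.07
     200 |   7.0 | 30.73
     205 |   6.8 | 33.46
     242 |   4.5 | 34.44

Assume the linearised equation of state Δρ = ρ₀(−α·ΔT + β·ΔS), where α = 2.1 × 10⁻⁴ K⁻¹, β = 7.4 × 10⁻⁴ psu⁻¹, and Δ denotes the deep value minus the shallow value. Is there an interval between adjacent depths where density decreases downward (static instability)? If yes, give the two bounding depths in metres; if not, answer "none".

none

Evaluate Δρ/ρ₀ = −αΔT + βΔS across each adjacent pair:
  96–200 m: −αΔT+βΔS = −(2.1 × 10⁻⁴)(-2.2)+(7.4 × 10⁻⁴)(+1.66) = 1.7 × 10⁻³ → stable
  200–205 m: −αΔT+βΔS = −(2.1 × 10⁻⁴)(-0.2)+(7.4 × 10⁻⁴)(+2.73) = 2.1 × 10⁻³ → stable
  205–242 m: −αΔT+βΔS = −(2.1 × 10⁻⁴)(-2.3)+(7.4 × 10⁻⁴)(+0.98) = 1.2 × 10⁻³ → stable
Every interval has Δρ > 0: the column is stably stratified throughout.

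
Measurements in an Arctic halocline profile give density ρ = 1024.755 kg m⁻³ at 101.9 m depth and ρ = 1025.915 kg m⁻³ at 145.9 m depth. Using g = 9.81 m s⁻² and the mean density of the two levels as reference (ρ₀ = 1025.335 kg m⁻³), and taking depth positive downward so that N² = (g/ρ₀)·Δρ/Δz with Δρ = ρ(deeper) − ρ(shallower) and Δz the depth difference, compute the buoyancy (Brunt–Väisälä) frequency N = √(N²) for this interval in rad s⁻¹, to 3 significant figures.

Δρ = 1025.915 − 1024.755 = 1.160 kg m⁻³ over Δz = 145.9 − 101.9 = 44 m.
N² = (9.81/1025.335) × (1.160/44) = 2.5224 × 10⁻⁴ s⁻².
N = √(2.5224 × 10⁻⁴) = 0.015882 rad s⁻¹ ≈ 0.0159 rad s⁻¹.

0.0159 rad s⁻¹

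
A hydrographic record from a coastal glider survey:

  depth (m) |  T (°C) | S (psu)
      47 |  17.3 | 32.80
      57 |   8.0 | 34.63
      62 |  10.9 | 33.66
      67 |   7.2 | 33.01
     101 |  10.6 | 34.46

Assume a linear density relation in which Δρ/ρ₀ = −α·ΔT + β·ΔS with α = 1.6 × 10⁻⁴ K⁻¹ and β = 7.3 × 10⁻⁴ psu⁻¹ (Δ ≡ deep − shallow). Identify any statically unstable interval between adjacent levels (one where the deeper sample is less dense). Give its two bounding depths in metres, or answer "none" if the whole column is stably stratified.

57–62 m

Evaluate Δρ/ρ₀ = −αΔT + βΔS across each adjacent pair:
  47–57 m: −αΔT+βΔS = −(1.6 × 10⁻⁴)(-9.3)+(7.3 × 10⁻⁴)(+1.83) = 2.8 × 10⁻³ → stable
  57–62 m: −αΔT+βΔS = −(1.6 × 10⁻⁴)(+2.9)+(7.3 × 10⁻⁴)(-0.97) = -1.2 × 10⁻³ → UNSTABLE
  62–67 m: −αΔT+βΔS = −(1.6 × 10⁻⁴)(-3.7)+(7.3 × 10⁻⁴)(-0.65) = 1.2 × 10⁻⁴ → stable
  67–101 m: −αΔT+βΔS = −(1.6 × 10⁻⁴)(+3.4)+(7.3 × 10⁻⁴)(+1.45) = 5.1 × 10⁻⁴ → stable
The 57–62 m interval has Δρ < 0: lighter water underlies denser water.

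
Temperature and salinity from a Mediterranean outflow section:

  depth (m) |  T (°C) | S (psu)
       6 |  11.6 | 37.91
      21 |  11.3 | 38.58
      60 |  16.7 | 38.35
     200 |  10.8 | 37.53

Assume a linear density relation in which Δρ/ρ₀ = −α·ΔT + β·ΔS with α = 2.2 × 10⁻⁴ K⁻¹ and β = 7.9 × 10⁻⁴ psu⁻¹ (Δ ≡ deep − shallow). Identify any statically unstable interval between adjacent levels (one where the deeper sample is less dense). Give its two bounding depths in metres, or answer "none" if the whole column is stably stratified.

21–60 m

Evaluate Δρ/ρ₀ = −αΔT + βΔS across each adjacent pair:
  6–21 m: −αΔT+βΔS = −(2.2 × 10⁻⁴)(-0.3)+(7.9 × 10⁻⁴)(+0.67) = 6.0 × 10⁻⁴ → stable
  21–60 m: −αΔT+βΔS = −(2.2 × 10⁻⁴)(+5.4)+(7.9 × 10⁻⁴)(-0.23) = -1.4 × 10⁻³ → UNSTABLE
  60–200 m: −αΔT+βΔS = −(2.2 × 10⁻⁴)(-5.9)+(7.9 × 10⁻⁴)(-0.82) = 6.5 × 10⁻⁴ → stable
The 21–60 m interval has Δρ < 0: lighter water underlies denser water.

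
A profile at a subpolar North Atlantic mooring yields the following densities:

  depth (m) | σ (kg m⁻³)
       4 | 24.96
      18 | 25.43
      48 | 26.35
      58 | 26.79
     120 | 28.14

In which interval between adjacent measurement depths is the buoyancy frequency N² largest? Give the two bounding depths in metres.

48–58 m

Compute the density gradient over each adjacent pair:
  4–18 m: Δρ/Δz = 0.47/14 = 0.034 kg m⁻⁴
  18–48 m: Δρ/Δz = 0.92/30 = 0.031 kg m⁻⁴
  48–58 m: Δρ/Δz = 0.44/10 = 0.044 kg m⁻⁴
  58–120 m: Δρ/Δz = 1.35/62 = 0.022 kg m⁻⁴
The largest gradient is in the 48–58 m interval — the pycnocline.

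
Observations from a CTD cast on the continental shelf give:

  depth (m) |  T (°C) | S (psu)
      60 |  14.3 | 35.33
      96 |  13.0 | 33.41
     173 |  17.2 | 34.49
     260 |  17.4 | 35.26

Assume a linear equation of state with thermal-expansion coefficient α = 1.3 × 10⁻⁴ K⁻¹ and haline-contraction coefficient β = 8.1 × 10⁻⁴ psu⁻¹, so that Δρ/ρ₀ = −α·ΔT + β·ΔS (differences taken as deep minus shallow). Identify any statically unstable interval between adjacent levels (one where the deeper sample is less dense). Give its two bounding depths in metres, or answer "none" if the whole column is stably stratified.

Evaluate Δρ/ρ₀ = −αΔT + βΔS across each adjacent pair:
  60–96 m: −αΔT+βΔS = −(1.3 × 10⁻⁴)(-1.3)+(8.1 × 10⁻⁴)(-1.92) = -1.4 × 10⁻³ → UNSTABLE
  96–173 m: −αΔT+βΔS = −(1.3 × 10⁻⁴)(+4.2)+(8.1 × 10⁻⁴)(+1.08) = 3.3 × 10⁻⁴ → stable
  173–260 m: −αΔT+βΔS = −(1.3 × 10⁻⁴)(+0.2)+(8.1 × 10⁻⁴)(+0.77) = 6.0 × 10⁻⁴ → stable
The 60–96 m interval has Δρ < 0: lighter water underlies denser water.

60–96 m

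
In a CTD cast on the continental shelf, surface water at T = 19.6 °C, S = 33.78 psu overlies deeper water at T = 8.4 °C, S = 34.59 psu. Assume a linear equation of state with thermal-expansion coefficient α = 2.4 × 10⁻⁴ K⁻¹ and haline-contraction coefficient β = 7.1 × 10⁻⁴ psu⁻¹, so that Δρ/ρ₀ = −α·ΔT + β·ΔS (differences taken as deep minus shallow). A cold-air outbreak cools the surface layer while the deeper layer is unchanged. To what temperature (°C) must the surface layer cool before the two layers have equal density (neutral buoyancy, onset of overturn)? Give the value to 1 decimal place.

Neutral buoyancy requires Δρ = 0, i.e. −α(T_deep − T_surf′) + β(S_deep − S_surf) = 0.
T_surf′ = T_deep − (β/α)·ΔS = 8.4 − (7.1 × 10⁻⁴/2.4 × 10⁻⁴)·(+0.81) = 6.004 °C.
Cooling required: 19.6 − (6.004) = 13.596 °C.

6.0 °C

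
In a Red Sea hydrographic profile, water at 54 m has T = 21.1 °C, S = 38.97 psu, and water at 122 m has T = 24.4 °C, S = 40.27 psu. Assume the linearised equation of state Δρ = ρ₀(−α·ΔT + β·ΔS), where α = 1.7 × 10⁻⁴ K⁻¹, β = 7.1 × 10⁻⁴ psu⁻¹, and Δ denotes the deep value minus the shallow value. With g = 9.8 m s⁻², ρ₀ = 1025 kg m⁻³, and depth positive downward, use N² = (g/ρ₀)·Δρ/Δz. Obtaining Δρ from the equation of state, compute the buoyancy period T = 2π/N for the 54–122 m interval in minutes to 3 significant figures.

ΔT = +3.3 K, ΔS = +1.30 psu (deep − shallow).
Δρ/ρ₀ = −αΔT + βΔS = -5.61 × 10⁻⁴ + 9.23 × 10⁻⁴ = 3.62 × 10⁻⁴, so Δρ ≈ 0.3711 kg m⁻³.
N² = (g/ρ₀)·Δρ/Δz = g·(Δρ/ρ₀)/Δz = 9.8 × 3.62 × 10⁻⁴ / 68 = 5.2171 × 10⁻⁵ s⁻².
N = √(5.2171 × 10⁻⁵) = 7.2229 × 10⁻³ rad s⁻¹ → T = 2π/N = 869.90 s = 14.498 min ≈ 14.5 min.

14.5 min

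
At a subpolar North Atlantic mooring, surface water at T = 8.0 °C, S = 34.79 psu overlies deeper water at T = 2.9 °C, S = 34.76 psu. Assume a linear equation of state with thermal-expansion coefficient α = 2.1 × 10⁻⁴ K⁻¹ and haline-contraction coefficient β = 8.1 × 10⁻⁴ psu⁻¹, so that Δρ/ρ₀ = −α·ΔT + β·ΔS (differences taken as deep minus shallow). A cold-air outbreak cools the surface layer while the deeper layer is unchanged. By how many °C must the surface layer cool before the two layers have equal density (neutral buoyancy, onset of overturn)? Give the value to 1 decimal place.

5.0 °C

Neutral buoyancy requires Δρ = 0, i.e. −α(T_deep − T_surf′) + β(S_deep − S_surf) = 0.
T_surf′ = T_deep − (β/α)·ΔS = 2.9 − (8.1 × 10⁻⁴/2.1 × 10⁻⁴)·(-0.03) = 3.016 °C.
Cooling required: 8.0 − (3.016) = 4.984 °C.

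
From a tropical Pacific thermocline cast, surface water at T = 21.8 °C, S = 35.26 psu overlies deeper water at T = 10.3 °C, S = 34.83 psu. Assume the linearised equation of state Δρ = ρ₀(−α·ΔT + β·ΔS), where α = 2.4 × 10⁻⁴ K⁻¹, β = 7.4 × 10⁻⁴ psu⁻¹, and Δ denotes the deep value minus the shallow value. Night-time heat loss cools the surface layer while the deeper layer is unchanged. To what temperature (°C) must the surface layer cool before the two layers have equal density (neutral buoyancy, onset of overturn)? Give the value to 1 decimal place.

Neutral buoyancy requires Δρ = 0, i.e. −α(T_deep − T_surf′) + β(S_deep − S_surf) = 0.
T_surf′ = T_deep − (β/α)·ΔS = 10.3 − (7.4 × 10⁻⁴/2.4 × 10⁻⁴)·(-0.43) = 11.626 °C.
Cooling required: 21.8 − (11.626) = 10.174 °C.

11.6 °C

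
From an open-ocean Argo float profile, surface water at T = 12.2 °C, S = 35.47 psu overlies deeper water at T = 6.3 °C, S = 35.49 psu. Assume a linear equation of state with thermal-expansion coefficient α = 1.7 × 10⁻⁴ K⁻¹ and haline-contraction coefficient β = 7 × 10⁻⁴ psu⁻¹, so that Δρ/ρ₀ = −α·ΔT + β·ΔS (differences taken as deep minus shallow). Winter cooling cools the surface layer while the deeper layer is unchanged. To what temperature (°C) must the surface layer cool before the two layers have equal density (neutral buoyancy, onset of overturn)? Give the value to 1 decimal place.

6.2 °C

Neutral buoyancy requires Δρ = 0, i.e. −α(T_deep − T_surf′) + β(S_deep − S_surf) = 0.
T_surf′ = T_deep − (β/α)·ΔS = 6.3 − (7 × 10⁻⁴/1.7 × 10⁻⁴)·(+0.02) = 6.218 °C.
Cooling required: 12.2 − (6.218) = 5.982 °C.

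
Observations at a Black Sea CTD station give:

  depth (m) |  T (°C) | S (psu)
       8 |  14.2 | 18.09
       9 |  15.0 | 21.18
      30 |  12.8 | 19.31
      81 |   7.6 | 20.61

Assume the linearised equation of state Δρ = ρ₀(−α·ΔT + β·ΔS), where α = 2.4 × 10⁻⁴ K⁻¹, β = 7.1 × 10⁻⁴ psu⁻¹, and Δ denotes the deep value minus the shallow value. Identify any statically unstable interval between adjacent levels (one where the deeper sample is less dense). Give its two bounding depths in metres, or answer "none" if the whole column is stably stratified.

9–30 m

Evaluate Δρ/ρ₀ = −αΔT + βΔS across each adjacent pair:
  8–9 m: −αΔT+βΔS = −(2.4 × 10⁻⁴)(+0.8)+(7.1 × 10⁻⁴)(+3.09) = 2.0 × 10⁻³ → stable
  9–30 m: −αΔT+βΔS = −(2.4 × 10⁻⁴)(-2.2)+(7.1 × 10⁻⁴)(-1.87) = -8.0 × 10⁻⁴ → UNSTABLE
  30–81 m: −αΔT+βΔS = −(2.4 × 10⁻⁴)(-5.2)+(7.1 × 10⁻⁴)(+1.30) = 2.2 × 10⁻³ → stable
The 9–30 m interval has Δρ < 0: lighter water underlies denser water.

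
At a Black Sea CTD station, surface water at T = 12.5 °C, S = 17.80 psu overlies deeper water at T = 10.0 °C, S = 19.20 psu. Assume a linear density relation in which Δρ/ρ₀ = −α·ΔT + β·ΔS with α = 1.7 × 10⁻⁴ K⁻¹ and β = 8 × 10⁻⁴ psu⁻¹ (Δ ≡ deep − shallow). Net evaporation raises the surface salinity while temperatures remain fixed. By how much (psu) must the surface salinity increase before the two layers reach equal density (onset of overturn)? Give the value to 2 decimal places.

1.93 psu

Neutral buoyancy requires −α(T_deep − T_surf) + β(S_deep − S_surf′) = 0.
S_surf′ = S_deep − (α/β)·ΔT = 19.20 − (1.7 × 10⁻⁴/8 × 10⁻⁴)·(-2.5) = 19.7312 psu.
Increase required: 19.7312 − 17.80 = 1.9312 psu.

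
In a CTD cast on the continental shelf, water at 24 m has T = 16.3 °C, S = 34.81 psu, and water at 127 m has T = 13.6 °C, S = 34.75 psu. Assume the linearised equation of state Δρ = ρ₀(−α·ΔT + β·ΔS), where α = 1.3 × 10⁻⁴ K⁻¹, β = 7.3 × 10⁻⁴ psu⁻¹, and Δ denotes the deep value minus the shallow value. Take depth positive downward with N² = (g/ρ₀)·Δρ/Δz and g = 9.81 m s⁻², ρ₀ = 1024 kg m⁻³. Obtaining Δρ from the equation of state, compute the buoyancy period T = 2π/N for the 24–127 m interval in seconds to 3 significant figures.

1.16 × 10³ s

ΔT = -2.7 K, ΔS = -0.06 psu (deep − shallow).
Δρ/ρ₀ = −αΔT + βΔS = 3.51 × 10⁻⁴ − 4.38 × 10⁻⁵ = 3.072 × 10⁻⁴, so Δρ ≈ 0.3146 kg m⁻³.
N² = (g/ρ₀)·Δρ/Δz = g·(Δρ/ρ₀)/Δz = 9.81 × 3.072 × 10⁻⁴ / 103 = 2.9259 × 10⁻⁵ s⁻².
N = √(2.9259 × 10⁻⁵) = 5.4092 × 10⁻³ rad s⁻¹ → T = 2π/N = 1.1616 × 10³ s ≈ 1.16 × 10³ s.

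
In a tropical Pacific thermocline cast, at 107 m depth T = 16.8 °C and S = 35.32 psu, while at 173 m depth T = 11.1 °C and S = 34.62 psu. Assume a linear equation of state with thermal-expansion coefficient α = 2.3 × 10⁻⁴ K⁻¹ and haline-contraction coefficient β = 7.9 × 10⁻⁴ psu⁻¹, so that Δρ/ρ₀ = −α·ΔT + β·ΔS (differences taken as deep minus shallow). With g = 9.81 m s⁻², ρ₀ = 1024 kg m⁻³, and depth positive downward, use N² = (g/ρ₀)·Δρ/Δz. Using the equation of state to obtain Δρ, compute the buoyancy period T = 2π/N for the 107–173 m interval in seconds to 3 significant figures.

ΔT = -5.7 K, ΔS = -0.70 psu (deep − shallow).
Δρ/ρ₀ = −αΔT + βΔS = 1.311 × 10⁻³ − 5.53 × 10⁻⁴ = 7.58 × 10⁻⁴, so Δρ ≈ 0.7762 kg m⁻³.
N² = (g/ρ₀)·Δρ/Δz = g·(Δρ/ρ₀)/Δz = 9.81 × 7.58 × 10⁻⁴ / 66 = 1.1267 × 10⁻⁴ s⁻².
N = √(1.1267 × 10⁻⁴) = 0.010615 rad s⁻¹ → T = 2π/N = 591.92 s ≈ 592 s.

592 s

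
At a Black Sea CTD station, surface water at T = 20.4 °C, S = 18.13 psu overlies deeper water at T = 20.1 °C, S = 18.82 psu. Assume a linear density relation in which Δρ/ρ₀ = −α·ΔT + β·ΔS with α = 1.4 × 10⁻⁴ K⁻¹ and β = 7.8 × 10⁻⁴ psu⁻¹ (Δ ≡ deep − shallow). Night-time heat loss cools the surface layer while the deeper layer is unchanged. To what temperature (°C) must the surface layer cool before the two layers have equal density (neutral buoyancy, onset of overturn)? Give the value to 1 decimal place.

16.3 °C

Neutral buoyancy requires Δρ = 0, i.e. −α(T_deep − T_surf′) + β(S_deep − S_surf) = 0.
T_surf′ = T_deep − (β/α)·ΔS = 20.1 − (7.8 × 10⁻⁴/1.4 × 10⁻⁴)·(+0.69) = 16.256 °C.
Cooling required: 20.4 − (16.256) = 4.144 °C.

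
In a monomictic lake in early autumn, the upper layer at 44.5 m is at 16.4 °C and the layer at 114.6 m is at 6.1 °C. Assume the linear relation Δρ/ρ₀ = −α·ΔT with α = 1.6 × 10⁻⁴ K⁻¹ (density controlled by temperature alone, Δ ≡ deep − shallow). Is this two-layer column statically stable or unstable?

stable

ΔT = 6.1 − 16.4 = -10.3 K, so Δρ/ρ₀ = −αΔT = 1.648 × 10⁻³.
Δρ/ρ₀ > 0, so Δρ > 0: deeper water is denser → statically stable.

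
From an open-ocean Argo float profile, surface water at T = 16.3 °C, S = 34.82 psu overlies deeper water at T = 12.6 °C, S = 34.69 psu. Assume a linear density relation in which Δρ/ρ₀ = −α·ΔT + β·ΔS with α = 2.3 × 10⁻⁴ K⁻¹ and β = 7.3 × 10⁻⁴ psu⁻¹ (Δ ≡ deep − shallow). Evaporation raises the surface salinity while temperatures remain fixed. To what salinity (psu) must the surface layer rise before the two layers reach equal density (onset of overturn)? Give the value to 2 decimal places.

Neutral buoyancy requires −α(T_deep − T_surf) + β(S_deep − S_surf′) = 0.
S_surf′ = S_deep − (α/β)·ΔT = 34.69 − (2.3 × 10⁻⁴/7.3 × 10⁻⁴)·(-3.7) = 35.8558 psu.
Increase required: 35.8558 − 34.82 = 1.0358 psu.

35.86 psu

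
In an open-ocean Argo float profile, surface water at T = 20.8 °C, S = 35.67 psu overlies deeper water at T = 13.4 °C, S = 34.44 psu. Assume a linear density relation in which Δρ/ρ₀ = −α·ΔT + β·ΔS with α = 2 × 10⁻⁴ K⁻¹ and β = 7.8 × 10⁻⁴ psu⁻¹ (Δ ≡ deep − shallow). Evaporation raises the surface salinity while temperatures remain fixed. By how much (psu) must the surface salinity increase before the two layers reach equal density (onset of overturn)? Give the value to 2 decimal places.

Neutral buoyancy requires −α(T_deep − T_surf) + β(S_deep − S_surf′) = 0.
S_surf′ = S_deep − (α/β)·ΔT = 34.44 − (2 × 10⁻⁴/7.8 × 10⁻⁴)·(-7.4) = 36.3374 psu.
Increase required: 36.3374 − 35.67 = 0.6674 psu.

0.67 psu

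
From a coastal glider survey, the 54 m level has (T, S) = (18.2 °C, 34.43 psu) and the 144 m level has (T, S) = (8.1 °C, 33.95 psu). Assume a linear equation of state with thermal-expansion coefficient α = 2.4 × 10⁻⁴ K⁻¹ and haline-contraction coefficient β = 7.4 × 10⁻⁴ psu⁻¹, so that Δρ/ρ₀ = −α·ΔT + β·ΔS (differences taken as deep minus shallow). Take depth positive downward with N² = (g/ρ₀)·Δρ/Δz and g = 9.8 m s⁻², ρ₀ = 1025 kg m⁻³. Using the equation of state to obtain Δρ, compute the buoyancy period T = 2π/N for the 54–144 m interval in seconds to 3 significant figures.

419 s

ΔT = -10.1 K, ΔS = -0.48 psu (deep − shallow).
Δρ/ρ₀ = −αΔT + βΔS = 2.424 × 10⁻³ − 3.552 × 10⁻⁴ = 2.0688 × 10⁻³, so Δρ ≈ 2.121 kg m⁻³.
N² = (g/ρ₀)·Δρ/Δz = g·(Δρ/ρ₀)/Δz = 9.8 × 2.0688 × 10⁻³ / 90 = 2.2527 × 10⁻⁴ s⁻².
N = √(2.2527 × 10⁻⁴) = 0.015009 rad s⁻¹ → T = 2π/N = 418.63 s ≈ 419 s.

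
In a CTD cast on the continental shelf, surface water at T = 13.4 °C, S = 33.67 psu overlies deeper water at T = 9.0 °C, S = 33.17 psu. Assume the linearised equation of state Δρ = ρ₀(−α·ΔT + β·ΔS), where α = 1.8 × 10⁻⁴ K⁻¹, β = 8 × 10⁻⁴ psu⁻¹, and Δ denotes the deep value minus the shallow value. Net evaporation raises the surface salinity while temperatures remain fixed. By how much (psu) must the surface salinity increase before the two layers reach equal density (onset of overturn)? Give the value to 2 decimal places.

0.49 psu

Neutral buoyancy requires −α(T_deep − T_surf) + β(S_deep − S_surf′) = 0.
S_surf′ = S_deep − (α/β)·ΔT = 33.17 − (1.8 × 10⁻⁴/8 × 10⁻⁴)·(-4.4) = 34.1600 psu.
Increase required: 34.1600 − 33.67 = 0.4900 psu.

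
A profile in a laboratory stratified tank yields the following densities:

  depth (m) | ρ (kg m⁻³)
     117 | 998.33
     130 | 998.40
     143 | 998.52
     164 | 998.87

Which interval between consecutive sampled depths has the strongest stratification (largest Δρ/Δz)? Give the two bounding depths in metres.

Compute the density gradient over each adjacent pair:
  117–130 m: Δρ/Δz = 0.07/13 = 5.4 × 10⁻³ kg m⁻⁴
  130–143 m: Δρ/Δz = 0.12/13 = 9.2 × 10⁻³ kg m⁻⁴
  143–164 m: Δρ/Δz = 0.35/21 = 0.017 kg m⁻⁴
The largest gradient is in the 143–164 m interval — the pycnocline.

143–164 m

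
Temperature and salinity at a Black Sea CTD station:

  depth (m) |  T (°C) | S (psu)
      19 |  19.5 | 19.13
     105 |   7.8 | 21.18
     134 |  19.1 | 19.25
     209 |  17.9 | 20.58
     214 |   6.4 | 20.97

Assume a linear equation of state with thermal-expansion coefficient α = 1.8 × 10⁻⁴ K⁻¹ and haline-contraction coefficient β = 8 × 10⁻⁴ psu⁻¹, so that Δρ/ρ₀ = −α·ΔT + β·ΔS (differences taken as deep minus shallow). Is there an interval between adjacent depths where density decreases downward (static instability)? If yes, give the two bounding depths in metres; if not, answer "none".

105–134 m

Evaluate Δρ/ρ₀ = −αΔT + βΔS across each adjacent pair:
  19–105 m: −αΔT+βΔS = −(1.8 × 10⁻⁴)(-11.7)+(8 × 10⁻⁴)(+2.05) = 3.7 × 10⁻³ → stable
  105–134 m: −αΔT+βΔS = −(1.8 × 10⁻⁴)(+11.3)+(8 × 10⁻⁴)(-1.93) = -3.6 × 10⁻³ → UNSTABLE
  134–209 m: −αΔT+βΔS = −(1.8 × 10⁻⁴)(-1.2)+(8 × 10⁻⁴)(+1.33) = 1.3 × 10⁻³ → stable
  209–214 m: −αΔT+βΔS = −(1.8 × 10⁻⁴)(-11.5)+(8 × 10⁻⁴)(+0.39) = 2.4 × 10⁻³ → stable
The 105–134 m interval has Δρ < 0: lighter water underlies denser water.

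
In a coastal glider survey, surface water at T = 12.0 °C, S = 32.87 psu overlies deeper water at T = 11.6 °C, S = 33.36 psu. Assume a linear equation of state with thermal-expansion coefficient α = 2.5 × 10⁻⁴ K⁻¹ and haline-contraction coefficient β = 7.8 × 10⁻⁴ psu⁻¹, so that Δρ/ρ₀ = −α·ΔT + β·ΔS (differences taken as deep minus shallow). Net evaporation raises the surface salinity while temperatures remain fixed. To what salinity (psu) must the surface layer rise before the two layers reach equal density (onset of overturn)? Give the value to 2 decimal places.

33.49 psu

Neutral buoyancy requires −α(T_deep − T_surf) + β(S_deep − S_surf′) = 0.
S_surf′ = S_deep − (α/β)·ΔT = 33.36 − (2.5 × 10⁻⁴/7.8 × 10⁻⁴)·(-0.4) = 33.4882 psu.
Increase required: 33.4882 − 32.87 = 0.6182 psu.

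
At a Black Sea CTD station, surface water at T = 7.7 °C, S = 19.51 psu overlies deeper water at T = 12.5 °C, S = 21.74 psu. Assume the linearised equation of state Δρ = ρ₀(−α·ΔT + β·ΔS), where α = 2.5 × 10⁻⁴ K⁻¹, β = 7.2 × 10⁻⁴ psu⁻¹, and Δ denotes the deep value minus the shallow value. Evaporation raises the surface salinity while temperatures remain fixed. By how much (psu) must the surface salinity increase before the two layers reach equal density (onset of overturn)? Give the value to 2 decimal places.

Neutral buoyancy requires −α(T_deep − T_surf) + β(S_deep − S_surf′) = 0.
S_surf′ = S_deep − (α/β)·ΔT = 21.74 − (2.5 × 10⁻⁴/7.2 × 10⁻⁴)·(+4.8) = 20.0733 psu.
Increase required: 20.0733 − 19.51 = 0.5633 psu.

0.56 psu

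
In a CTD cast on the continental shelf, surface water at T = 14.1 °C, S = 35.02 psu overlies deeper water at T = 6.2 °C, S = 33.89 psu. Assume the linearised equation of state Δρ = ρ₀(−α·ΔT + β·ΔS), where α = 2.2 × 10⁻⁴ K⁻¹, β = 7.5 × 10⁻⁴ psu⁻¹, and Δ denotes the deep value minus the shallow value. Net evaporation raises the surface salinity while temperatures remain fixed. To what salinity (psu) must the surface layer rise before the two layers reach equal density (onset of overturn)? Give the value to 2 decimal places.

36.21 psu

Neutral buoyancy requires −α(T_deep − T_surf) + β(S_deep − S_surf′) = 0.
S_surf′ = S_deep − (α/β)·ΔT = 33.89 − (2.2 × 10⁻⁴/7.5 × 10⁻⁴)·(-7.9) = 36.2073 psu.
Increase required: 36.2073 − 35.02 = 1.1873 psu.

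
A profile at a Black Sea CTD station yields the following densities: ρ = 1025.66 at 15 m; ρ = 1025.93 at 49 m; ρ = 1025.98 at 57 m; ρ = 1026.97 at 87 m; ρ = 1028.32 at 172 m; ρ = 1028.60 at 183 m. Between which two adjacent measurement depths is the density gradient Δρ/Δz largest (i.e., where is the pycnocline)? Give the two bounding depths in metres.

Compute the density gradient over each adjacent pair:
  15–49 m: Δρ/Δz = 0.27/34 = 7.9 × 10⁻³ kg m⁻⁴
  49–57 m: Δρ/Δz = 0.05/8 = 6.3 × 10⁻³ kg m⁻⁴
  57–87 m: Δρ/Δz = 0.99/30 = 0.033 kg m⁻⁴
  87–172 m: Δρ/Δz = 1.35/85 = 0.016 kg m⁻⁴
  172–183 m: Δρ/Δz = 0.28/11 = 0.025 kg m⁻⁴
The largest gradient is in the 57–87 m interval — the pycnocline.

57–87 m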